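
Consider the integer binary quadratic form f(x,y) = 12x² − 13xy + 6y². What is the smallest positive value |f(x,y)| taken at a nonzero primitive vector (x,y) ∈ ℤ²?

translate: b→11 (≡-13 mod 24), so (12,-13,6)→(12,11,5)
flip: (12,11,5)→(5,-11,12)
translate: b→-1 (≡-11 mod 10), so (5,-11,12)→(5,-1,6)
reduced (well bottom): (5,-1,6) with a≤c, −a<b≤a
well minimum = a = 5

5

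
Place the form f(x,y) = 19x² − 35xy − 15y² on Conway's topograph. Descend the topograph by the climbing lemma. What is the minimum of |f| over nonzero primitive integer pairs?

descent: ρ → (-15,35,19)  [lands on river]
river: ρ → (19,41,-9)
river: ρ → (-9,31,39)
river: ρ → (39,47,-1)
river: ρ → (-1,47,39)
river: ρ → (39,31,-9)
river: ρ → (-9,41,19)
river: ρ → (19,35,-15)
river: ρ → (-15,25,29)
river: ρ → (29,33,-11)
river: ρ → (-11,33,29)
river: ρ → (29,25,-15)
closes: descent 1, river 12
min |a| on river = 1

1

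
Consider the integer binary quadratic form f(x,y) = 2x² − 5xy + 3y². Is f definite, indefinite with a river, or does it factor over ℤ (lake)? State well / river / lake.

D = b²−4ac = (-5)² − 4·2·3 = 1
D = 1² is a perfect square ⇒ form factors over ℤ ⇒ lakes

lake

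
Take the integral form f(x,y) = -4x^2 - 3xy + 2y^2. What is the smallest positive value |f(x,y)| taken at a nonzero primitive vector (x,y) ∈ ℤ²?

descent: ρ → (2,3,-4)  [lands on river]
river: ρ → (-4,5,1)
river: ρ → (1,5,-4)
river: ρ → (-4,3,2)
river: ρ → (2,5,-2)
river: ρ → (-2,3,4)
river: ρ → (4,5,-1)
river: ρ → (-1,5,4)
river: ρ → (4,3,-2)
river: ρ → (-2,5,2)
closes: descent 1, river 10
min |a| on river = 1

1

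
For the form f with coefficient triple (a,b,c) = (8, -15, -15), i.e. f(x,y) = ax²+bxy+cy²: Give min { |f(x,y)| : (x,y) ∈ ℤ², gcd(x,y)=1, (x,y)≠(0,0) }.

descent: ρ → (-15,15,8)  [lands on river]
river: ρ → (8,17,-13)
river: ρ → (-13,9,12)
river: ρ → (12,15,-10)
river: ρ → (-10,25,2)
river: ρ → (2,23,-22)
river: ρ → (-22,21,3)
river: ρ → (3,21,-22)
river: ρ → (-22,23,2)
river: ρ → (2,25,-10)
river: ρ → (-10,15,12)
river: ρ → (12,9,-13)
river: ρ → (-13,17,8)
river: ρ → (8,15,-15)
closes: descent 1, river 14
min |a| on river = 2

2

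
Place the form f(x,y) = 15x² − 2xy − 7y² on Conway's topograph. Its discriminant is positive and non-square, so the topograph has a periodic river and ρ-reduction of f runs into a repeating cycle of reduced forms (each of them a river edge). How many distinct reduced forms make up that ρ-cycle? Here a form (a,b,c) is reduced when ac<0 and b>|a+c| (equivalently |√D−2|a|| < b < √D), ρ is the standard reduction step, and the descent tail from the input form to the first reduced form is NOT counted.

D = 424, ⌊√D⌋ = 20
descent: ρ → (-7,16,6)  [lands on river]
river: ρ → (6,20,-1)
river: ρ → (-1,20,6)
river: ρ → (6,16,-7)
river: ρ → (-7,12,10)
river: ρ → (10,8,-9)
river: ρ → (-9,10,9)
river: ρ → (9,8,-10)
river: ρ → (-10,12,7)
river: ρ → (7,16,-6)
river: ρ → (-6,20,1)
river: ρ → (1,20,-6)
river: ρ → (-6,16,7)
river: ρ → (7,12,-10)
river: ρ → (-10,8,9)
river: ρ → (9,10,-9)
river: ρ → (-9,8,10)
river: ρ → (10,12,-7)
ρ-cycle length = 18 (tail of 1 descent step not counted)

18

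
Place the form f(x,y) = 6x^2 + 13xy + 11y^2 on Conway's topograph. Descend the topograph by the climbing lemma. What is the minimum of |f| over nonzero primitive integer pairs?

translate: b→1 (≡13 mod 12), so (6,13,11)→(6,1,4)
flip: (6,1,4)→(4,-1,6)
reduced (well bottom): (4,-1,6) with a≤c, −a<b≤a
well minimum = a = 4

4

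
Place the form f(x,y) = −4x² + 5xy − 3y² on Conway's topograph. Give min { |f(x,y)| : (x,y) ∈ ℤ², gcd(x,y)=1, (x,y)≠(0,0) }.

translate: b→3 (≡-5 mod 8), so (4,-5,3)→(4,3,2)
flip: (4,3,2)→(2,-3,4)
translate: b→1 (≡-3 mod 4), so (2,-3,4)→(2,1,3)
reduced (well bottom): (2,1,3) with a≤c, −a<b≤a
well minimum |f| = |-2| = 2 (negative-definite)

2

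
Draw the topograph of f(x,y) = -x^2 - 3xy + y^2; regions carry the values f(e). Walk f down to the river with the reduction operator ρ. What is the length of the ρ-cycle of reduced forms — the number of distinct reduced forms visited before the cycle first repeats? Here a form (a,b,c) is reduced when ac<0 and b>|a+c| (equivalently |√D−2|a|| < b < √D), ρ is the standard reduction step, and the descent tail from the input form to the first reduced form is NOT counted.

D = 13, ⌊√D⌋ = 3
descent: ρ → (1,3,-1)  [lands on river]
river: ρ → (-1,3,1)
ρ-cycle length = 2 (tail of 1 descent step not counted)

2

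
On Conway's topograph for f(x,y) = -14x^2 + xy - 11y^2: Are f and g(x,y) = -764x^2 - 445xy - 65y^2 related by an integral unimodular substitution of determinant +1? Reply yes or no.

D₁ = -615, D₂ = -615
f is negative-definite; reduce −f:
−f: flip: (14,-1,11)→(11,1,14)
−f: reduced (well bottom): (11,1,14) with a≤c, −a<b≤a
flip sign back: reduced form of f is (-11,-1,-14)
g is negative-definite; reduce −g:
−g: flip: (764,445,65)→(65,-445,764)
−g: translate: b→-55 (≡-445 mod 130), so (65,-445,764)→(65,-55,14)
−g: flip: (65,-55,14)→(14,55,65)
−g: translate: b→-1 (≡55 mod 28), so (14,55,65)→(14,-1,11)
−g: flip: (14,-1,11)→(11,1,14)
−g: reduced (well bottom): (11,1,14) with a≤c, −a<b≤a
flip sign back: reduced form of g is (-11,-1,-14)
reduced forms (-11, -1, -14) vs (-11, -1, -14) ⇒ equivalent

yes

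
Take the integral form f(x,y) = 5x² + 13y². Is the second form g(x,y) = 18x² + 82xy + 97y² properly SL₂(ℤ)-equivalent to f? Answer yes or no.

D₁ = -260, D₂ = -260
f: reduced (well bottom): (5,0,13) with a≤c, −a<b≤a
g: translate: b→10 (≡82 mod 36), so (18,82,97)→(18,10,5)
g: flip: (18,10,5)→(5,-10,18)
g: translate: b→0 (≡-10 mod 10), so (5,-10,18)→(5,0,13)
g: reduced (well bottom): (5,0,13) with a≤c, −a<b≤a
reduced forms (5, 0, 13) vs (5, 0, 13) ⇒ equivalent

yes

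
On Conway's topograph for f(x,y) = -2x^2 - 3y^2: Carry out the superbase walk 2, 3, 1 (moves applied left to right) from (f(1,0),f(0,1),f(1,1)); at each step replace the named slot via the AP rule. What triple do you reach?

start (-2,-3,-5) = (f(1,0),f(0,1),f(1,1))
replace slot 2: 2·((-2)+(-5)) − (-3) = -11 → (-2,-11,-5)
replace slot 3: 2·((-2)+(-11)) − (-5) = -21 → (-2,-11,-21)
replace slot 1: 2·((-11)+(-21)) − (-2) = -62 → (-62,-11,-21)

-62,-11,-21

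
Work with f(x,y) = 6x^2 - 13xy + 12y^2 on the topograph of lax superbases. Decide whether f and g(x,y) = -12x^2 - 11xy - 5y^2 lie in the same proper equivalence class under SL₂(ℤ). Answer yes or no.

D₁ = -119, D₂ = -119
f: translate: b→-1 (≡-13 mod 12), so (6,-13,12)→(6,-1,5)
f: flip: (6,-1,5)→(5,1,6)
f: reduced (well bottom): (5,1,6) with a≤c, −a<b≤a
g is negative-definite; reduce −g:
−g: flip: (12,11,5)→(5,-11,12)
−g: translate: b→-1 (≡-11 mod 10), so (5,-11,12)→(5,-1,6)
−g: reduced (well bottom): (5,-1,6) with a≤c, −a<b≤a
flip sign back: reduced form of g is (-5,1,-6)
reduced forms (5, 1, 6) vs (-5, 1, -6) ⇒ inequivalent

no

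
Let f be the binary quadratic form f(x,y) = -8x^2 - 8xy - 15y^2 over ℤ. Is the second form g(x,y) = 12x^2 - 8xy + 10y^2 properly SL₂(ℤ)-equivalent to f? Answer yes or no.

D₁ = -416, D₂ = -416
f is negative-definite; reduce −f:
−f: reduced (well bottom): (8,8,15) with a≤c, −a<b≤a
flip sign back: reduced form of f is (-8,-8,-15)
g: flip: (12,-8,10)→(10,8,12)
g: reduced (well bottom): (10,8,12) with a≤c, −a<b≤a
reduced forms (-8, -8, -15) vs (10, 8, 12) ⇒ inequivalent

no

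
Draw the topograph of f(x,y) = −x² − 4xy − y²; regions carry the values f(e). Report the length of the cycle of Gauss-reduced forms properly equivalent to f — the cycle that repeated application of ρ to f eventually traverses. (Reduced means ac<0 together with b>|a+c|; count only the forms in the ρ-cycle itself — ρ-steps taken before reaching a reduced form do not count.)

D = 12, ⌊√D⌋ = 3
descent: ρ → (-1,2,2)  [lands on river]
river: ρ → (2,2,-1)
ρ-cycle length = 2 (tail of 1 descent step not counted)

2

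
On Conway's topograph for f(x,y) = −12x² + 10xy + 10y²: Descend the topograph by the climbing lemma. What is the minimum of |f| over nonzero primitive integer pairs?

river: ρ → (10,10,-12)
river: ρ → (-12,14,8)
river: ρ → (8,18,-8)
river: ρ → (-8,14,12)
river: ρ → (12,10,-10)
river: ρ → (-10,10,12)
river: ρ → (12,14,-8)
river: ρ → (-8,18,8)
river: ρ → (8,14,-12)
river: ρ → (-12,10,10)
closes: descent 0, river 10
min |a| on river = 8

8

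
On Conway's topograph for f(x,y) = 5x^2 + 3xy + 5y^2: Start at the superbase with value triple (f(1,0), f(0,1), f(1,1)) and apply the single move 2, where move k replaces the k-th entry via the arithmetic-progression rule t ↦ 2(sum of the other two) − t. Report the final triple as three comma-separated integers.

start (5,5,13) = (f(1,0),f(0,1),f(1,1))
replace slot 2: 2·(5+13) − 5 = 31 → (5,31,13)

5,31,13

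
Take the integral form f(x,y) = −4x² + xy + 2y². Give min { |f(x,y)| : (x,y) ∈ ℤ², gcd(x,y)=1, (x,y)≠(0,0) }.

descent: ρ → (2,3,-3)  [lands on river]
river: ρ → (-3,3,2)
river: ρ → (2,5,-1)
river: ρ → (-1,5,2)
closes: descent 1, river 4
min |a| on river = 1

1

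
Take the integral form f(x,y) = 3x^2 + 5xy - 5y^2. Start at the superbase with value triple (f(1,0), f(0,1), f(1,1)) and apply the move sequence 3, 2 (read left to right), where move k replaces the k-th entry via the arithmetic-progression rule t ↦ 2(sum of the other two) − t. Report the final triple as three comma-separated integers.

start (3,-5,3) = (f(1,0),f(0,1),f(1,1))
replace slot 3: 2·(3+(-5)) − 3 = -7 → (3,-5,-7)
replace slot 2: 2·(3+(-7)) − (-5) = -3 → (3,-3,-7)

3,-3,-7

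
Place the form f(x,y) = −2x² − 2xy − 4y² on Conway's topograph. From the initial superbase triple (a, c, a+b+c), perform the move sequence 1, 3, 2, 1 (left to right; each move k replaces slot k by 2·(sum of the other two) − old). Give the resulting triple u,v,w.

start (-2,-4,-8) = (f(1,0),f(0,1),f(1,1))
replace slot 1: 2·((-4)+(-8)) − (-2) = -22 → (-22,-4,-8)
replace slot 3: 2·((-22)+(-4)) − (-8) = -44 → (-22,-4,-44)
replace slot 2: 2·((-22)+(-44)) − (-4) = -128 → (-22,-128,-44)
replace slot 1: 2·((-128)+(-44)) − (-22) = -322 → (-322,-128,-44)

-322,-128,-44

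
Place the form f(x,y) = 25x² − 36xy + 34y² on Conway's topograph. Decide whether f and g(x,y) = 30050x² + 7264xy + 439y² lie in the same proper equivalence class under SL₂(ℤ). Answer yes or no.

D₁ = -2104, D₂ = -2104
f: translate: b→14 (≡-36 mod 50), so (25,-36,34)→(25,14,23)
f: flip: (25,14,23)→(23,-14,25)
f: reduced (well bottom): (23,-14,25) with a≤c, −a<b≤a
g: flip: (30050,7264,439)→(439,-7264,30050)
g: translate: b→-240 (≡-7264 mod 878), so (439,-7264,30050)→(439,-240,34)
g: flip: (439,-240,34)→(34,240,439)
g: translate: b→-32 (≡240 mod 68), so (34,240,439)→(34,-32,23)
g: flip: (34,-32,23)→(23,32,34)
g: translate: b→-14 (≡32 mod 46), so (23,32,34)→(23,-14,25)
g: reduced (well bottom): (23,-14,25) with a≤c, −a<b≤a
reduced forms (23, -14, 25) vs (23, -14, 25) ⇒ equivalent

yes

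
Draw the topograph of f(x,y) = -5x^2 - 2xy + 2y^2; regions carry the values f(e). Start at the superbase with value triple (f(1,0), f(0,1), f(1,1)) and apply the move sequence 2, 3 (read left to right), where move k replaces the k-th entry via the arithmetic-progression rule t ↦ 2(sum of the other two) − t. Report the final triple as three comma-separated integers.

start (-5,2,-5) = (f(1,0),f(0,1),f(1,1))
replace slot 2: 2·((-5)+(-5)) − 2 = -22 → (-5,-22,-5)
replace slot 3: 2·((-5)+(-22)) − (-5) = -49 → (-5,-22,-49)

-5,-22,-49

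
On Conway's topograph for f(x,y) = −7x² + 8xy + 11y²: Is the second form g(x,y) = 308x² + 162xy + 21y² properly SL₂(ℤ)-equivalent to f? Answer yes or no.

D₁ = 372, D₂ = 372
river cycle of f (length 10): (11, 14, -4), (-4, 18, 3), (3, 18, -4), (-4, 14, 11), (11, 8, -7), (-7, 6, 12), (12, 18, -1), (-1, 18, 12), (12, 6, -7), (-7, 8, 11)
river cycle of g (length 10): (-4, 18, 3), (3, 18, -4), (-4, 14, 11), (11, 8, -7), (-7, 6, 12), (12, 18, -1), (-1, 18, 12), (12, 6, -7), (-7, 8, 11), (11, 14, -4)
cycles coincide ⇒ equivalent

yes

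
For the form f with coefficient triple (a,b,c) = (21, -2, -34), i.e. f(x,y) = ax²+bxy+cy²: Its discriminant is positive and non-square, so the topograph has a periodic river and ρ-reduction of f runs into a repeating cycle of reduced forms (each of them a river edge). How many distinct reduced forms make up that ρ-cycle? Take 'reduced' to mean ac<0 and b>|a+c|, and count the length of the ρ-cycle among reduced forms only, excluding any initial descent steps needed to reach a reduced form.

D = 2860, ⌊√D⌋ = 53
descent: ρ → (-34,2,21)
descent: ρ → (21,40,-15)  [lands on river]
river: ρ → (-15,50,6)
river: ρ → (6,46,-31)
river: ρ → (-31,16,21)
river: ρ → (21,26,-26)
river: ρ → (-26,26,21)
river: ρ → (21,16,-31)
river: ρ → (-31,46,6)
river: ρ → (6,50,-15)
river: ρ → (-15,40,21)
river: ρ → (21,44,-11)
river: ρ → (-11,44,21)
ρ-cycle length = 12 (tail of 2 descent steps not counted)

12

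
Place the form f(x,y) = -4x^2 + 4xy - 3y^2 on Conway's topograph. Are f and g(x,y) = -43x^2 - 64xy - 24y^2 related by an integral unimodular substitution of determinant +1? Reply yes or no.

D₁ = -32, D₂ = -32
f is negative-definite; reduce −f:
−f: translate: b→4 (≡-4 mod 8), so (4,-4,3)→(4,4,3)
−f: flip: (4,4,3)→(3,-4,4)
−f: translate: b→2 (≡-4 mod 6), so (3,-4,4)→(3,2,3)
−f: reduced (well bottom): (3,2,3) with a≤c, −a<b≤a
flip sign back: reduced form of f is (-3,-2,-3)
g is negative-definite; reduce −g:
−g: translate: b→-22 (≡64 mod 86), so (43,64,24)→(43,-22,3)
−g: flip: (43,-22,3)→(3,22,43)
−g: translate: b→-2 (≡22 mod 6), so (3,22,43)→(3,-2,3)
−g: flip: (3,-2,3)→(3,2,3)
−g: reduced (well bottom): (3,2,3) with a≤c, −a<b≤a
flip sign back: reduced form of g is (-3,-2,-3)
reduced forms (-3, -2, -3) vs (-3, -2, -3) ⇒ equivalent

yes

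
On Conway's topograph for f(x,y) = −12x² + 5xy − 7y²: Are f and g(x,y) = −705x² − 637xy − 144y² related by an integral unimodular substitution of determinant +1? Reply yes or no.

D₁ = -311, D₂ = -311
f is negative-definite; reduce −f:
−f: flip: (12,-5,7)→(7,5,12)
−f: reduced (well bottom): (7,5,12) with a≤c, −a<b≤a
flip sign back: reduced form of f is (-7,-5,-12)
g is negative-definite; reduce −g:
−g: flip: (705,637,144)→(144,-637,705)
−g: translate: b→-61 (≡-637 mod 288), so (144,-637,705)→(144,-61,7)
−g: flip: (144,-61,7)→(7,61,144)
−g: translate: b→5 (≡61 mod 14), so (7,61,144)→(7,5,12)
−g: reduced (well bottom): (7,5,12) with a≤c, −a<b≤a
flip sign back: reduced form of g is (-7,-5,-12)
reduced forms (-7, -5, -12) vs (-7, -5, -12) ⇒ equivalent

yes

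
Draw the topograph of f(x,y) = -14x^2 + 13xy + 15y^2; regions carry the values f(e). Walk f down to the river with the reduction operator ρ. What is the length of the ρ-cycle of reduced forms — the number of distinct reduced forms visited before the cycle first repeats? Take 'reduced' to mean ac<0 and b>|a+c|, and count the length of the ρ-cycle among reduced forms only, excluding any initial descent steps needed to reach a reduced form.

D = 1009, ⌊√D⌋ = 31
river: ρ → (15,17,-12)
river: ρ → (-12,31,1)
river: ρ → (1,31,-12)
river: ρ → (-12,17,15)
river: ρ → (15,13,-14)
river: ρ → (-14,15,14)
river: ρ → (14,13,-15)
river: ρ → (-15,17,12)
river: ρ → (12,31,-1)
river: ρ → (-1,31,12)
river: ρ → (12,17,-15)
river: ρ → (-15,13,14)
river: ρ → (14,15,-14)
river: ρ → (-14,13,15)
ρ-cycle length = 14 (tail of 0 descent steps not counted)

14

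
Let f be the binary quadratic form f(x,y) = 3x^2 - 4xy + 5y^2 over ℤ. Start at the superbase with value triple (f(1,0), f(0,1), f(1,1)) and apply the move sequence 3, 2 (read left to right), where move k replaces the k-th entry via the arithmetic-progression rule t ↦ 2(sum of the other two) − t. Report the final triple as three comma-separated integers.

start (3,5,4) = (f(1,0),f(0,1),f(1,1))
replace slot 3: 2·(3+5) − 4 = 12 → (3,5,12)
replace slot 2: 2·(3+12) − 5 = 25 → (3,25,12)

3,25,12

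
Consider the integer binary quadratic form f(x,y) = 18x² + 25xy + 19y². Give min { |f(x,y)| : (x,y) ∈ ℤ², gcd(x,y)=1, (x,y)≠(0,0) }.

translate: b→-11 (≡25 mod 36), so (18,25,19)→(18,-11,12)
flip: (18,-11,12)→(12,11,18)
reduced (well bottom): (12,11,18) with a≤c, −a<b≤a
well minimum = a = 12

12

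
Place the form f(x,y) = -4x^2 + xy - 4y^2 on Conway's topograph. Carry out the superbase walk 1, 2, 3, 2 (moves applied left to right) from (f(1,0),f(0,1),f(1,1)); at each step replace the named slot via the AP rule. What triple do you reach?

start (-4,-4,-7) = (f(1,0),f(0,1),f(1,1))
replace slot 1: 2·((-4)+(-7)) − (-4) = -18 → (-18,-4,-7)
replace slot 2: 2·((-18)+(-7)) − (-4) = -46 → (-18,-46,-7)
replace slot 3: 2·((-18)+(-46)) − (-7) = -121 → (-18,-46,-121)
replace slot 2: 2·((-18)+(-121)) − (-46) = -232 → (-18,-232,-121)

-18,-232,-121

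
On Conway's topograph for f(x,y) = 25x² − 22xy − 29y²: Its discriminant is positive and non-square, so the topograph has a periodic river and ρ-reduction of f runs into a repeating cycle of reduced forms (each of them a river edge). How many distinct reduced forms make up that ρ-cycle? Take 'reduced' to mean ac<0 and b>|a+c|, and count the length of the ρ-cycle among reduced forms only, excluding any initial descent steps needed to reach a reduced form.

D = 3384, ⌊√D⌋ = 58
descent: ρ → (-29,22,25)  [lands on river]
river: ρ → (25,28,-26)
river: ρ → (-26,24,27)
river: ρ → (27,30,-23)
river: ρ → (-23,16,34)
river: ρ → (34,52,-5)
river: ρ → (-5,58,1)
river: ρ → (1,58,-5)
river: ρ → (-5,52,34)
river: ρ → (34,16,-23)
river: ρ → (-23,30,27)
river: ρ → (27,24,-26)
river: ρ → (-26,28,25)
river: ρ → (25,22,-29)
river: ρ → (-29,36,18)
river: ρ → (18,36,-29)
ρ-cycle length = 16 (tail of 1 descent step not counted)

16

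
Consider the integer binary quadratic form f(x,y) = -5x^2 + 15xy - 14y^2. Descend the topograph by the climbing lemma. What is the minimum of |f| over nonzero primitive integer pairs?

translate: b→5 (≡-15 mod 10), so (5,-15,14)→(5,5,4)
flip: (5,5,4)→(4,-5,5)
translate: b→3 (≡-5 mod 8), so (4,-5,5)→(4,3,4)
reduced (well bottom): (4,3,4) with a≤c, −a<b≤a
well minimum |f| = |-4| = 4 (negative-definite)

4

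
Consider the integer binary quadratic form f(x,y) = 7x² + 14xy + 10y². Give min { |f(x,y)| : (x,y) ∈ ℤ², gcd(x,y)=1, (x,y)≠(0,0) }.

translate: b→0 (≡14 mod 14), so (7,14,10)→(7,0,3)
flip: (7,0,3)→(3,0,7)
reduced (well bottom): (3,0,7) with a≤c, −a<b≤a
well minimum = a = 3

3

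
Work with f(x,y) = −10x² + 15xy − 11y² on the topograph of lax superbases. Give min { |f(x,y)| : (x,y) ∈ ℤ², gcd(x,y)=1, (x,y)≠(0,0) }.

translate: b→5 (≡-15 mod 20), so (10,-15,11)→(10,5,6)
flip: (10,5,6)→(6,-5,10)
reduced (well bottom): (6,-5,10) with a≤c, −a<b≤a
well minimum |f| = |-6| = 6 (negative-definite)

6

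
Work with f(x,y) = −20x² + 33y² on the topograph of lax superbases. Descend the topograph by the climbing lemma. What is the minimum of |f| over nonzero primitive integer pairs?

descent: ρ → (33,0,-20)
descent: ρ → (-20,40,13)  [lands on river]
river: ρ → (13,38,-23)
river: ρ → (-23,8,28)
river: ρ → (28,48,-3)
river: ρ → (-3,48,28)
river: ρ → (28,8,-23)
river: ρ → (-23,38,13)
river: ρ → (13,40,-20)
closes: descent 2, river 8
min |a| on river = 3

3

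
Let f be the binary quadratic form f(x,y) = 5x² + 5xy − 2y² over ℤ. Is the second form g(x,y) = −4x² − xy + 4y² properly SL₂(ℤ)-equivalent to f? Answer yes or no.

D₁ = 65, D₂ = 65
river cycle of f (length 6): (-2, 7, 2), (2, 5, -5), (-5, 5, 2), (2, 7, -2), (-2, 5, 5), (5, 5, -2)
river cycle of g (length 6): (4, 1, -4), (-4, 7, 1), (1, 7, -4), (-4, 1, 4), (4, 7, -1), (-1, 7, 4)
cycles differ ⇒ inequivalent

no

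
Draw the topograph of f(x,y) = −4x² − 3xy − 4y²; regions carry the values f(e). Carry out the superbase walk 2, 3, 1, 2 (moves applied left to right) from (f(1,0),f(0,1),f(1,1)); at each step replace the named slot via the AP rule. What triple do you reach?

start (-4,-4,-11) = (f(1,0),f(0,1),f(1,1))
replace slot 2: 2·((-4)+(-11)) − (-4) = -26 → (-4,-26,-11)
replace slot 3: 2·((-4)+(-26)) − (-11) = -49 → (-4,-26,-49)
replace slot 1: 2·((-26)+(-49)) − (-4) = -146 → (-146,-26,-49)
replace slot 2: 2·((-146)+(-49)) − (-26) = -364 → (-146,-364,-49)

-146,-364,-49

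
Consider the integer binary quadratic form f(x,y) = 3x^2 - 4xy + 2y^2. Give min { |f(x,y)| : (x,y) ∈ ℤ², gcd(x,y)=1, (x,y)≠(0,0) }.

translate: b→2 (≡-4 mod 6), so (3,-4,2)→(3,2,1)
flip: (3,2,1)→(1,-2,3)
translate: b→0 (≡-2 mod 2), so (1,-2,3)→(1,0,2)
reduced (well bottom): (1,0,2) with a≤c, −a<b≤a
well minimum = a = 1

1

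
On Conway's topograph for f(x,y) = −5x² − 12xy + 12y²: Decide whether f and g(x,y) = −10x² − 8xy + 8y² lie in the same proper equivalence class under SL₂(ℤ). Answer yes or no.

D₁ = 384, D₂ = 384
river cycle of f (length 4): (12, 12, -5), (-5, 18, 3), (3, 18, -5), (-5, 12, 12)
river cycle of g (length 4): (8, 8, -10), (-10, 12, 6), (6, 12, -10), (-10, 8, 8)
cycles differ ⇒ inequivalent

no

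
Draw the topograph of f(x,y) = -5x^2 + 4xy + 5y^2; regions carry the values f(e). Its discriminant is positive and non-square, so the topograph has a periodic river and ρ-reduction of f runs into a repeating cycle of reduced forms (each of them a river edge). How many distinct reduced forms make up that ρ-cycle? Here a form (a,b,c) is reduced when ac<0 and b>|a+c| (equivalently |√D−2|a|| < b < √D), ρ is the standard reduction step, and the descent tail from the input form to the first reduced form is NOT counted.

D = 116, ⌊√D⌋ = 10
river: ρ → (5,6,-4)
river: ρ → (-4,10,1)
river: ρ → (1,10,-4)
river: ρ → (-4,6,5)
river: ρ → (5,4,-5)
river: ρ → (-5,6,4)
river: ρ → (4,10,-1)
river: ρ → (-1,10,4)
river: ρ → (4,6,-5)
river: ρ → (-5,4,5)
ρ-cycle length = 10 (tail of 0 descent steps not counted)

10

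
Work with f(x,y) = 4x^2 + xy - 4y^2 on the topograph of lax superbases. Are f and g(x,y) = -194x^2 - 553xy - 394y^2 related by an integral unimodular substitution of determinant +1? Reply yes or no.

D₁ = 65, D₂ = 65
river cycle of f (length 6): (-4, 7, 1), (1, 7, -4), (-4, 1, 4), (4, 7, -1), (-1, 7, 4), (4, 1, -4)
river cycle of g (length 6): (-4, 7, 1), (1, 7, -4), (-4, 1, 4), (4, 7, -1), (-1, 7, 4), (4, 1, -4)
cycles coincide ⇒ equivalent

yes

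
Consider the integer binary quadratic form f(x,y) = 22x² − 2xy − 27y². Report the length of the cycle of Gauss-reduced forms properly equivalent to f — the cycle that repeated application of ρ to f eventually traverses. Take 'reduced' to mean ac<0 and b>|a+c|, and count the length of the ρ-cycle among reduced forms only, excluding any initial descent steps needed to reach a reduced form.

D = 2380, ⌊√D⌋ = 48
descent: ρ → (-27,2,22)
descent: ρ → (22,42,-7)  [lands on river]
river: ρ → (-7,42,22)
river: ρ → (22,46,-3)
river: ρ → (-3,44,37)
river: ρ → (37,30,-10)
river: ρ → (-10,30,37)
river: ρ → (37,44,-3)
river: ρ → (-3,46,22)
ρ-cycle length = 8 (tail of 2 descent steps not counted)

8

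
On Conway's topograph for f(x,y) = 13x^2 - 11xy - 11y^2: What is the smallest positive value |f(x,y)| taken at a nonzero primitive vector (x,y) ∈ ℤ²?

descent: ρ → (-11,11,13)  [lands on river]
river: ρ → (13,15,-9)
river: ρ → (-9,21,7)
river: ρ → (7,21,-9)
river: ρ → (-9,15,13)
river: ρ → (13,11,-11)
closes: descent 1, river 6
min |a| on river = 7

7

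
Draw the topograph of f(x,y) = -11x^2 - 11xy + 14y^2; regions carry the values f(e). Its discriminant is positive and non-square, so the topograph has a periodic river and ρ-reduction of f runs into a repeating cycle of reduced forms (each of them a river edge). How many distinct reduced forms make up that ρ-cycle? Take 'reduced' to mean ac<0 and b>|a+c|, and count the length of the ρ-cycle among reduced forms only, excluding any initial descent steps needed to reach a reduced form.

D = 737, ⌊√D⌋ = 27
descent: ρ → (14,11,-11)  [lands on river]
river: ρ → (-11,11,14)
river: ρ → (14,17,-8)
river: ρ → (-8,15,16)
river: ρ → (16,17,-7)
river: ρ → (-7,25,4)
river: ρ → (4,23,-13)
river: ρ → (-13,3,14)
river: ρ → (14,25,-2)
river: ρ → (-2,27,1)
river: ρ → (1,27,-2)
river: ρ → (-2,25,14)
river: ρ → (14,3,-13)
river: ρ → (-13,23,4)
river: ρ → (4,25,-7)
river: ρ → (-7,17,16)
river: ρ → (16,15,-8)
river: ρ → (-8,17,14)
ρ-cycle length = 18 (tail of 1 descent step not counted)

18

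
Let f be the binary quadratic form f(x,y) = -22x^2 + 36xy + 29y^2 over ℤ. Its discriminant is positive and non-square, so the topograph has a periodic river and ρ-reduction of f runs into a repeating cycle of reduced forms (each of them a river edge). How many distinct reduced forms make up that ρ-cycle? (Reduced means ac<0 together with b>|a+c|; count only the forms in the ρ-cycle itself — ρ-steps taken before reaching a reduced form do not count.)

D = 3848, ⌊√D⌋ = 62
river: ρ → (29,22,-29)
river: ρ → (-29,36,22)
river: ρ → (22,52,-13)
river: ρ → (-13,52,22)
river: ρ → (22,36,-29)
river: ρ → (-29,22,29)
river: ρ → (29,36,-22)
river: ρ → (-22,52,13)
river: ρ → (13,52,-22)
river: ρ → (-22,36,29)
ρ-cycle length = 10 (tail of 0 descent steps not counted)

10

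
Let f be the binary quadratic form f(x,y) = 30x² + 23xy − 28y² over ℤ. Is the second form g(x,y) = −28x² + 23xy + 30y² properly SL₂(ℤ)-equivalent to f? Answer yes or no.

D₁ = 3889, D₂ = 3889
river cycle of f (length 74): (-28, 33, 25), (25, 17, -36), (-36, 55, 6), (6, 53, -45), (-45, 37, 14), (14, 47, -30), (-30, 13, 31), (31, 49, -12), (-12, 47, 35), (35, 23, -24), … (64 more)
river cycle of g (length 74): (30, 37, -21), (-21, 47, 20), (20, 33, -35), (-35, 37, 18), (18, 35, -37), (-37, 39, 16), (16, 57, -10), (-10, 43, 51), (51, 59, -2), (-2, 61, 21), … (64 more)
cycles differ ⇒ inequivalent

no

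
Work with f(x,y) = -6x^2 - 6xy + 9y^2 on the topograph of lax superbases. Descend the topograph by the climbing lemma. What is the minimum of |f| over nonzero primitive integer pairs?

descent: ρ → (9,6,-6)  [lands on river]
river: ρ → (-6,6,9)
river: ρ → (9,12,-3)
river: ρ → (-3,12,9)
closes: descent 1, river 4
min |a| on river = 3

3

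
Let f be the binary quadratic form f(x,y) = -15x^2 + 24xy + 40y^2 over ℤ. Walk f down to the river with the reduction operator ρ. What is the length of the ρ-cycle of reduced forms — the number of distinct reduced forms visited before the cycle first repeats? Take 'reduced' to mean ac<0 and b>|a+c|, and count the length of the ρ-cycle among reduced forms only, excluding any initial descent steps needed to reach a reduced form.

D = 2976, ⌊√D⌋ = 54
descent: ρ → (40,-24,-15)
descent: ρ → (-15,54,1)  [lands on river]
river: ρ → (1,54,-15)
river: ρ → (-15,36,28)
river: ρ → (28,20,-23)
river: ρ → (-23,26,25)
river: ρ → (25,24,-24)
river: ρ → (-24,24,25)
river: ρ → (25,26,-23)
river: ρ → (-23,20,28)
river: ρ → (28,36,-15)
ρ-cycle length = 10 (tail of 2 descent steps not counted)

10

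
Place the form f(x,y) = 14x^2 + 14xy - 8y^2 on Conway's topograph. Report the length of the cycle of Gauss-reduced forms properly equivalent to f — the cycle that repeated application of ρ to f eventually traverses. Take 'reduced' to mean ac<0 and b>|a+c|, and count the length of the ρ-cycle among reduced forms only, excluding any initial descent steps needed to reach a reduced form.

D = 644, ⌊√D⌋ = 25
river: ρ → (-8,18,10)
river: ρ → (10,22,-4)
river: ρ → (-4,18,20)
river: ρ → (20,22,-2)
river: ρ → (-2,22,20)
river: ρ → (20,18,-4)
river: ρ → (-4,22,10)
river: ρ → (10,18,-8)
river: ρ → (-8,14,14)
river: ρ → (14,14,-8)
ρ-cycle length = 10 (tail of 0 descent steps not counted)

10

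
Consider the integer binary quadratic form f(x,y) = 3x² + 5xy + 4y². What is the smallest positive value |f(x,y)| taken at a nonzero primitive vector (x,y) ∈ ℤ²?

translate: b→-1 (≡5 mod 6), so (3,5,4)→(3,-1,2)
flip: (3,-1,2)→(2,1,3)
reduced (well bottom): (2,1,3) with a≤c, −a<b≤a
well minimum = a = 2

2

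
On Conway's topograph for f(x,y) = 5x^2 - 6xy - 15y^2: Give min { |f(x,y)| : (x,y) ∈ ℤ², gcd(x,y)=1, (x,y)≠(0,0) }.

descent: ρ → (-15,6,5)
descent: ρ → (5,14,-7)  [lands on river]
river: ρ → (-7,14,5)
river: ρ → (5,16,-4)
river: ρ → (-4,16,5)
closes: descent 2, river 4
min |a| on river = 4

4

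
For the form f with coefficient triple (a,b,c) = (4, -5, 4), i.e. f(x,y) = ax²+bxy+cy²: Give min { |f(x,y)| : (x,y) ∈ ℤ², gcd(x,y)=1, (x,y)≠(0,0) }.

translate: b→3 (≡-5 mod 8), so (4,-5,4)→(4,3,3)
flip: (4,3,3)→(3,-3,4)
translate: b→3 (≡-3 mod 6), so (3,-3,4)→(3,3,4)
reduced (well bottom): (3,3,4) with a≤c, −a<b≤a
well minimum = a = 3

3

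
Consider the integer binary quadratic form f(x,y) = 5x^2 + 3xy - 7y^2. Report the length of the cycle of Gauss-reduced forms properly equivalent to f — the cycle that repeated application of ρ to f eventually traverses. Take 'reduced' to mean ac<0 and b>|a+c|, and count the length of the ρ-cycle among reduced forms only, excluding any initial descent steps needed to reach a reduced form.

D = 149, ⌊√D⌋ = 12
river: ρ → (-7,11,1)
river: ρ → (1,11,-7)
river: ρ → (-7,3,5)
river: ρ → (5,7,-5)
river: ρ → (-5,3,7)
river: ρ → (7,11,-1)
river: ρ → (-1,11,7)
river: ρ → (7,3,-5)
river: ρ → (-5,7,5)
river: ρ → (5,3,-7)
ρ-cycle length = 10 (tail of 0 descent steps not counted)

10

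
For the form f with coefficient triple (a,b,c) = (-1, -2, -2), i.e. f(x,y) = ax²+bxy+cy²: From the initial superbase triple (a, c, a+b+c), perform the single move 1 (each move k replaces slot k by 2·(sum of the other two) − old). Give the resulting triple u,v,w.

start (-1,-2,-5) = (f(1,0),f(0,1),f(1,1))
replace slot 1: 2·((-2)+(-5)) − (-1) = -13 → (-13,-2,-5)

-13,-2,-5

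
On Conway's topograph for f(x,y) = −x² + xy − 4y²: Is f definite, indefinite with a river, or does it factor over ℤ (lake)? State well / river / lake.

D = b²−4ac = 1² − 4·(-1)·(-4) = -15
D < 0 ⇒ definite ⇒ every region one sign ⇒ single well

well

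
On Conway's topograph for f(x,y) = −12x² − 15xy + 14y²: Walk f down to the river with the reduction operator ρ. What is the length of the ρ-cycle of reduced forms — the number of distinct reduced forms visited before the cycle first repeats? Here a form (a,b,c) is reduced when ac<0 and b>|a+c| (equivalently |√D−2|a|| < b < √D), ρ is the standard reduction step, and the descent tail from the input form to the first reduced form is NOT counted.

D = 897, ⌊√D⌋ = 29
descent: ρ → (14,15,-12)  [lands on river]
river: ρ → (-12,9,17)
river: ρ → (17,25,-4)
river: ρ → (-4,23,23)
river: ρ → (23,23,-4)
river: ρ → (-4,25,17)
river: ρ → (17,9,-12)
river: ρ → (-12,15,14)
river: ρ → (14,13,-13)
river: ρ → (-13,13,14)
ρ-cycle length = 10 (tail of 1 descent step not counted)

10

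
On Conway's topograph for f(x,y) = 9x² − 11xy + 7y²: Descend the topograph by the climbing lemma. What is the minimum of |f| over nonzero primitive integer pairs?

translate: b→7 (≡-11 mod 18), so (9,-11,7)→(9,7,5)
flip: (9,7,5)→(5,-7,9)
translate: b→3 (≡-7 mod 10), so (5,-7,9)→(5,3,7)
reduced (well bottom): (5,3,7) with a≤c, −a<b≤a
well minimum = a = 5

5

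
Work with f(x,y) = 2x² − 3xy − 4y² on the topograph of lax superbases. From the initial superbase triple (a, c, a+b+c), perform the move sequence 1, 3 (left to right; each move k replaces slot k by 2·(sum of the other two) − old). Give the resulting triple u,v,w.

start (2,-4,-5) = (f(1,0),f(0,1),f(1,1))
replace slot 1: 2·((-4)+(-5)) − 2 = -20 → (-20,-4,-5)
replace slot 3: 2·((-20)+(-4)) − (-5) = -43 → (-20,-4,-43)

-20,-4,-43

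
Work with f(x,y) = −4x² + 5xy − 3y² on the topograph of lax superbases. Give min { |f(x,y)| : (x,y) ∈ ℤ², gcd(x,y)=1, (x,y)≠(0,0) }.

translate: b→3 (≡-5 mod 8), so (4,-5,3)→(4,3,2)
flip: (4,3,2)→(2,-3,4)
translate: b→1 (≡-3 mod 4), so (2,-3,4)→(2,1,3)
reduced (well bottom): (2,1,3) with a≤c, −a<b≤a
well minimum |f| = |-2| = 2 (negative-definite)

2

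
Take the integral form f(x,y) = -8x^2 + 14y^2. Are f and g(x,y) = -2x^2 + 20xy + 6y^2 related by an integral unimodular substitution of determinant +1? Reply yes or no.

D₁ = 448, D₂ = 448
river cycle of f (length 4): (-8, 16, 6), (6, 20, -2), (-2, 20, 6), (6, 16, -8)
river cycle of g (length 4): (6, 16, -8), (-8, 16, 6), (6, 20, -2), (-2, 20, 6)
cycles coincide ⇒ equivalent

yes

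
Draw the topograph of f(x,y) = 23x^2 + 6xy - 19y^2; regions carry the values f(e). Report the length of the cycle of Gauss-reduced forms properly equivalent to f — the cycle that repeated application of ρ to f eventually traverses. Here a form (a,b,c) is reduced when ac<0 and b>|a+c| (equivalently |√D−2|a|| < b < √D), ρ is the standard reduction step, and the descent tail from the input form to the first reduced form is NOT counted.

D = 1784, ⌊√D⌋ = 42
river: ρ → (-19,32,10)
river: ρ → (10,28,-25)
river: ρ → (-25,22,13)
river: ρ → (13,30,-17)
river: ρ → (-17,38,5)
river: ρ → (5,42,-1)
river: ρ → (-1,42,5)
river: ρ → (5,38,-17)
river: ρ → (-17,30,13)
river: ρ → (13,22,-25)
river: ρ → (-25,28,10)
river: ρ → (10,32,-19)
river: ρ → (-19,6,23)
river: ρ → (23,40,-2)
river: ρ → (-2,40,23)
river: ρ → (23,6,-19)
ρ-cycle length = 16 (tail of 0 descent steps not counted)

16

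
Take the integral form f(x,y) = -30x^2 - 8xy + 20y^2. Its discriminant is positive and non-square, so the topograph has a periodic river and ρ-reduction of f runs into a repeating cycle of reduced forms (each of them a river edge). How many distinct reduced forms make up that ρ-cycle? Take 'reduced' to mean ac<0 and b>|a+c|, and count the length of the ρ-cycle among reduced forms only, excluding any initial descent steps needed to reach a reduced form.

D = 2464, ⌊√D⌋ = 49
descent: ρ → (20,48,-2)  [lands on river]
river: ρ → (-2,48,20)
river: ρ → (20,32,-18)
river: ρ → (-18,40,12)
river: ρ → (12,32,-30)
river: ρ → (-30,28,14)
river: ρ → (14,28,-30)
river: ρ → (-30,32,12)
river: ρ → (12,40,-18)
river: ρ → (-18,32,20)
ρ-cycle length = 10 (tail of 1 descent step not counted)

10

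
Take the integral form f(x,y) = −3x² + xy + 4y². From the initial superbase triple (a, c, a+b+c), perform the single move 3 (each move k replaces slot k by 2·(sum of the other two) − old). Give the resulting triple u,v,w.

start (-3,4,2) = (f(1,0),f(0,1),f(1,1))
replace slot 3: 2·((-3)+4) − 2 = 0 → (-3,4,0)

-3,4,0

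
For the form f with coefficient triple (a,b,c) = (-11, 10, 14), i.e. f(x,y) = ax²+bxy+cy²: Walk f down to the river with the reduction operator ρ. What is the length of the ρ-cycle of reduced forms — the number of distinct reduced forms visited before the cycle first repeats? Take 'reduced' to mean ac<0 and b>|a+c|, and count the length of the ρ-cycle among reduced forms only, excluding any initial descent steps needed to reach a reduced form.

D = 716, ⌊√D⌋ = 26
river: ρ → (14,18,-7)
river: ρ → (-7,24,5)
river: ρ → (5,26,-2)
river: ρ → (-2,26,5)
river: ρ → (5,24,-7)
river: ρ → (-7,18,14)
river: ρ → (14,10,-11)
river: ρ → (-11,12,13)
river: ρ → (13,14,-10)
river: ρ → (-10,26,1)
river: ρ → (1,26,-10)
river: ρ → (-10,14,13)
river: ρ → (13,12,-11)
river: ρ → (-11,10,14)
ρ-cycle length = 14 (tail of 0 descent steps not counted)

14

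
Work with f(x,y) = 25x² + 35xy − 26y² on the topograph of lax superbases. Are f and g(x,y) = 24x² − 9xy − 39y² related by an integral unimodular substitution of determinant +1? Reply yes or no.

D₁ = 3825, D₂ = 3825
river cycle of f (length 24): (-26, 17, 34), (34, 51, -9), (-9, 57, 16), (16, 39, -36), (-36, 33, 19), (19, 43, -26), (-26, 61, 1), (1, 61, -26), (-26, 43, 19), (19, 33, -36), … (14 more)
river cycle of g (length 10): (24, 39, -24), (-24, 57, 6), (6, 51, -51), (-51, 51, 6), (6, 57, -24), (-24, 39, 24), (24, 57, -6), (-6, 51, 51), (51, 51, -6), (-6, 57, 24)
cycles differ ⇒ inequivalent

no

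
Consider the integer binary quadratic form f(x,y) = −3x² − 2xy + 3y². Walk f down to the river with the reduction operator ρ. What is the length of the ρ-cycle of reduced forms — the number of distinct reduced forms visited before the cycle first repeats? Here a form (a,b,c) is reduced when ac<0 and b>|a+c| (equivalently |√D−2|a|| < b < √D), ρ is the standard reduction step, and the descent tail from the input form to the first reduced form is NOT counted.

D = 40, ⌊√D⌋ = 6
descent: ρ → (3,2,-3)  [lands on river]
river: ρ → (-3,4,2)
river: ρ → (2,4,-3)
river: ρ → (-3,2,3)
river: ρ → (3,4,-2)
river: ρ → (-2,4,3)
ρ-cycle length = 6 (tail of 1 descent step not counted)

6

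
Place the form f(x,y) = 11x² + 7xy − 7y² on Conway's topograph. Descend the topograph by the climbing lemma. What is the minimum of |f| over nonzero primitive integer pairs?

river: ρ → (-7,7,11)
river: ρ → (11,15,-3)
river: ρ → (-3,15,11)
river: ρ → (11,7,-7)
closes: descent 0, river 4
min |a| on river = 3

3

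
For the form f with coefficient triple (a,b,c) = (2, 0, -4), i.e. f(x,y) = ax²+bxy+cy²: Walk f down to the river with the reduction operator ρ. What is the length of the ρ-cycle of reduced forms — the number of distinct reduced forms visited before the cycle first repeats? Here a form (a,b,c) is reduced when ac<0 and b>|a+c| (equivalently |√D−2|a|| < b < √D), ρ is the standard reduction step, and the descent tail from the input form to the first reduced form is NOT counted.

D = 32, ⌊√D⌋ = 5
descent: ρ → (-4,0,2)
descent: ρ → (2,4,-2)  [lands on river]
river: ρ → (-2,4,2)
ρ-cycle length = 2 (tail of 2 descent steps not counted)

2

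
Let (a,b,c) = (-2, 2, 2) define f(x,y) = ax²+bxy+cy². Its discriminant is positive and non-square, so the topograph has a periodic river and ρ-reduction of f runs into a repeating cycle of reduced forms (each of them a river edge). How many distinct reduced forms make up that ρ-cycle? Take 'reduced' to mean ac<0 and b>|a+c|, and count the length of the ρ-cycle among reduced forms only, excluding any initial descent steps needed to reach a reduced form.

D = 20, ⌊√D⌋ = 4
river: ρ → (2,2,-2)
river: ρ → (-2,2,2)
ρ-cycle length = 2 (tail of 0 descent steps not counted)

2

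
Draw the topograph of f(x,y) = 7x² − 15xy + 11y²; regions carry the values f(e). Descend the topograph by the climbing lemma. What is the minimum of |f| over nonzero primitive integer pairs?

translate: b→-1 (≡-15 mod 14), so (7,-15,11)→(7,-1,3)
flip: (7,-1,3)→(3,1,7)
reduced (well bottom): (3,1,7) with a≤c, −a<b≤a
well minimum = a = 3

3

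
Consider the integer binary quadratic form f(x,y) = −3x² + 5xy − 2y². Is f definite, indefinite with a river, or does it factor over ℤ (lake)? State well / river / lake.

D = b²−4ac = 5² − 4·(-3)·(-2) = 1
D = 1² is a perfect square ⇒ form factors over ℤ ⇒ lakes

lake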